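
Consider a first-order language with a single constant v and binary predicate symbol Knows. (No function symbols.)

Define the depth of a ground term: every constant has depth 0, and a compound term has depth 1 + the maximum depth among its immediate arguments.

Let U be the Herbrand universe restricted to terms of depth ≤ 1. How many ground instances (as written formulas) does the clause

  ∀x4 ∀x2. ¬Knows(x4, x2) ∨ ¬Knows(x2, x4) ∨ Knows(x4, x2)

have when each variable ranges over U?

Ground terms of depth ≤ 1:
  With no function symbols every ground term is a constant, so there is exactly 1 ground term at every depth bound.
  N_0 = 1
  N_1 = 1
  Explicitly: v.
So there is exactly 1 ground term available for substitution.
Each of x4, x2 ranges independently over the available ground terms, and distinct assignments produce distinct instances.
Number of ground instances = 1^2 = 1.

1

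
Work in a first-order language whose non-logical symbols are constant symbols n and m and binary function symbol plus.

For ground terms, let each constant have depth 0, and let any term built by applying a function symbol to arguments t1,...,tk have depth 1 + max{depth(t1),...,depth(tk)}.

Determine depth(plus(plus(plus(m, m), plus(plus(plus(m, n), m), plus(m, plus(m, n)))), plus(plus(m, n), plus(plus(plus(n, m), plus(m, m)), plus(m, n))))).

depth(plus(m, m)) = 1 + max(0, 0) = 1
depth(plus(m, n)) = 1 + max(0, 0) = 1
depth(plus(plus(m, n), m)) = 1 + max(1, 0) = 2
depth(plus(m, plus(m, n))) = 1 + max(0, 1) = 2
depth(plus(plus(plus(m, n), m), plus(m, plus(m, n)))) = 1 + max(2, 2) = 3
depth(plus(plus(m, m), plus(plus(plus(m, n), m), plus(m, plus(m, n))))) = 1 + max(1, 3) = 4
depth(plus(n, m)) = 1 + max(0, 0) = 1
depth(plus(plus(n, m), plus(m, m))) = 1 + max(1, 1) = 2
depth(plus(plus(plus(n, m), plus(m, m)), plus(m, n))) = 1 + max(2, 1) = 3
depth(plus(plus(m, n), plus(plus(plus(n, m), plus(m, m)), plus(m, n)))) = 1 + max(1, 3) = 4
depth(plus(plus(plus(m, m), plus(plus(plus(m, n), m), plus(m, plus(m, n)))), plus(plus(m, n), plus(plus(plus(n, m), plus(m, m)), plus(m, n))))) = 1 + max(4, 4) = 5

5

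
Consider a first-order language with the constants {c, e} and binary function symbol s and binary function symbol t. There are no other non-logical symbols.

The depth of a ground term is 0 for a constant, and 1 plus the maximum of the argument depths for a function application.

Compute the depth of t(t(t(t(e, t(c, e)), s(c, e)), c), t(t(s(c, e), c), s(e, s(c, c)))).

5

depth(t(c, e)) = 1 + max(0, 0) = 1
depth(t(e, t(c, e))) = 1 + max(0, 1) = 2
depth(s(c, e)) = 1 + max(0, 0) = 1
depth(t(t(e, t(c, e)), s(c, e))) = 1 + max(2, 1) = 3
depth(t(t(t(e, t(c, e)), s(c, e)), c)) = 1 + max(3, 0) = 4
depth(t(s(c, e), c)) = 1 + max(1, 0) = 2
depth(s(c, c)) = 1 + max(0, 0) = 1
depth(s(e, s(c, c))) = 1 + max(0, 1) = 2
depth(t(t(s(c, e), c), s(e, s(c, c)))) = 1 + max(2, 2) = 3
depth(t(t(t(t(e, t(c, e)), s(c, e)), c), t(t(s(c, e), c), s(e, s(c, c))))) = 1 + max(4, 3) = 5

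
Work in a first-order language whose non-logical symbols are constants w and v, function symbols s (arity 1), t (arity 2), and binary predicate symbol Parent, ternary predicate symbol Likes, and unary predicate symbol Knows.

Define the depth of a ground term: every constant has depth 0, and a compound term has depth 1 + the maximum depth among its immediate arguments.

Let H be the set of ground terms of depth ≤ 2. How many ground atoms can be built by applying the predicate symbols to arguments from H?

410774

First count ground terms of depth ≤ 2.
Write N_k for the number of ground terms of depth ≤ k. A term of depth ≤ k is either a constant or a function symbol applied to arguments of depth ≤ k−1, so N_k = 2 + N_{k-1} + N_{k-1}^2.
N_0 = 2
N_1 = 2 + 2 + 2^2 = 8
N_2 = 2 + 8 + 8^2 = 74
So |H| = 74.
Each predicate of arity r yields |H|^r ground atoms (one per choice of an r-tuple from H):
  Parent: 74^2 = 5476;  Likes: 74^3 = 405224;  Knows: 74
Total ground atoms: 5476 + 405224 + 74 = 410774.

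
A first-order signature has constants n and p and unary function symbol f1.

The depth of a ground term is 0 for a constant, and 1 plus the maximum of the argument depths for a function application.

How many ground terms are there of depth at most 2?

Let N_k count ground terms of depth at most k. Each non-constant term of depth ≤ k is some function symbol applied to depth-≤(k−1) arguments, giving N_k = 2 + N_{k-1}.
N_0 = 2
N_1 = 2 + 2 = 4
N_2 = 2 + 4 = 6
Explicitly: n, p, f1(n), f1(p), f1(f1(n)), f1(f1(p)).

6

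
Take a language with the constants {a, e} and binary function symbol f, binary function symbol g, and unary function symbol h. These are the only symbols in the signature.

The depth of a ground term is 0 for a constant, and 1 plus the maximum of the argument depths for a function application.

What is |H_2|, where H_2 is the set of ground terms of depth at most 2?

Count level by level. With function symbols f/2, g/2, h/1, the terms of depth ≤ k are the 2 constants together with each function applied to depth-≤(k−1) tuples, so N_k = 2 + N_{k-1}^2 + N_{k-1}^2 + N_{k-1}.
N_0 = 2
N_1 = 2 + 2^2 + 2^2 + 2 = 12
N_2 = 2 + 12^2 + 12^2 + 12 = 302

302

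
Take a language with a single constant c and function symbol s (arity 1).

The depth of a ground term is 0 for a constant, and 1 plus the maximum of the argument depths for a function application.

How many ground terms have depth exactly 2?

Write N_k for the number of ground terms of depth ≤ k. A term of depth ≤ k is either a constant or a function symbol applied to arguments of depth ≤ k−1, so N_k = 1 + N_{k-1}.
N_0 = 1
N_1 = 1 + 1 = 2
N_2 = 1 + 2 = 3
Terms of depth exactly 2: N_2 − N_1 = 3 − 2 = 1.

1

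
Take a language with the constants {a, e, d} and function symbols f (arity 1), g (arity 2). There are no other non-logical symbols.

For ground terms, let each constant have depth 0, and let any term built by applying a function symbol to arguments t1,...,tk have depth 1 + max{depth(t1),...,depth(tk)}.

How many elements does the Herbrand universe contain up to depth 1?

Write N_k for the number of ground terms of depth ≤ k. A term of depth ≤ k is either a constant or a function symbol applied to arguments of depth ≤ k−1, so N_k = 3 + N_{k-1} + N_{k-1}^2.
N_0 = 3
N_1 = 3 + 3 + 3^2 = 15

15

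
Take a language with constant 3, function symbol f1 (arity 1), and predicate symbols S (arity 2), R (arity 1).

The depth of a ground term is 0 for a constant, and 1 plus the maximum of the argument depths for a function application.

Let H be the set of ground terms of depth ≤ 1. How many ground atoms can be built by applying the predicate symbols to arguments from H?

6

First count ground terms of depth ≤ 1.
Count level by level. With function symbols f1/1, the terms of depth ≤ k are the 1 constant together with each function applied to depth-≤(k−1) tuples, so N_k = 1 + N_{k-1}.
N_0 = 1
N_1 = 1 + 1 = 2
Explicitly: 3, f1(3).
So |H| = 2.
Each predicate of arity r yields |H|^r ground atoms (one per choice of an r-tuple from H):
  S: 2^2 = 4;  R: 2
Total ground atoms: 4 + 2 = 6.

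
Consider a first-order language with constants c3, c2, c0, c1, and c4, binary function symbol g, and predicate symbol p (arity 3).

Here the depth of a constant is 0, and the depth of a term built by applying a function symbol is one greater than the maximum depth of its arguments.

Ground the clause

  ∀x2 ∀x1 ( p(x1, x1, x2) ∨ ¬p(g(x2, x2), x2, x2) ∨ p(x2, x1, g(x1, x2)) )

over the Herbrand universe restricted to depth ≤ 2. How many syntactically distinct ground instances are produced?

Ground terms of depth ≤ 2:
  Let N_k count ground terms of depth at most k. Each non-constant term of depth ≤ k is some function symbol applied to depth-≤(k−1) arguments, giving N_k = 5 + N_{k-1}^2.
  N_0 = 5
  N_1 = 5 + 5^2 = 30
  N_2 = 5 + 30^2 = 905
So there are 905 ground terms available for substitution.
Each of x2, x1 ranges independently over the available ground terms, and distinct assignments produce distinct instances.
Number of ground instances = 905^2 = 819025.

819025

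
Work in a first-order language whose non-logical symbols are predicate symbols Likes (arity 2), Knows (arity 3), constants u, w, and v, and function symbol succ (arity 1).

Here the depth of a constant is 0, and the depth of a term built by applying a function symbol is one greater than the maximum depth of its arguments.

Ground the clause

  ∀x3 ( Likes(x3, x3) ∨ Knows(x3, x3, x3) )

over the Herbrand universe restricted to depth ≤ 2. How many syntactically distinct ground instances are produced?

Ground terms of depth ≤ 2:
  Write N_k for the number of ground terms of depth ≤ k. A term of depth ≤ k is either a constant or a function symbol applied to arguments of depth ≤ k−1, so N_k = 3 + N_{k-1}.
  N_0 = 3
  N_1 = 3 + 3 = 6
  N_2 = 3 + 6 = 9
So there are 9 ground terms available for substitution.
There is 1 variable to instantiate (x3),  occurring in at least one literal, so different choices give different ground instances.
Number of ground instances = 9.

9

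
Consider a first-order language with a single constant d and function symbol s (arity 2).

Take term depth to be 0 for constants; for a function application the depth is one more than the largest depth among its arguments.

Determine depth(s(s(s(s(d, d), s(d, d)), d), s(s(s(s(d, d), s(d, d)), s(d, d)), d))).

5

depth(s(d, d)) = 1 + max(0, 0) = 1
depth(s(s(d, d), s(d, d))) = 1 + max(1, 1) = 2
depth(s(s(s(d, d), s(d, d)), d)) = 1 + max(2, 0) = 3
depth(s(s(s(d, d), s(d, d)), s(d, d))) = 1 + max(2, 1) = 3
depth(s(s(s(s(d, d), s(d, d)), s(d, d)), d)) = 1 + max(3, 0) = 4
depth(s(s(s(s(d, d), s(d, d)), d), s(s(s(s(d, d), s(d, d)), s(d, d)), d))) = 1 + max(3, 4) = 5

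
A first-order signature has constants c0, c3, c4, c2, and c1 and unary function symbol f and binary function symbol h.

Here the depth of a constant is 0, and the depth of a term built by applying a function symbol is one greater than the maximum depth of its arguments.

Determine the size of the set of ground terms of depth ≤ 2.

1265

Let N_k count ground terms of depth at most k. Each non-constant term of depth ≤ k is some function symbol applied to depth-≤(k−1) arguments, giving N_k = 5 + N_{k-1} + N_{k-1}^2.
N_0 = 5
N_1 = 5 + 5 + 5^2 = 35
N_2 = 5 + 35 + 35^2 = 1265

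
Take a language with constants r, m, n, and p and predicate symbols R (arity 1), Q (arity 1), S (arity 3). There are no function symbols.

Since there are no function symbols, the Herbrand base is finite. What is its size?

With no function symbols, the Herbrand universe is just the 4 constants.
Ground atoms per predicate: R: 4, Q: 4, S: 4^3 = 64.
Herbrand base size = 4 + 4 + 64 = 72.

72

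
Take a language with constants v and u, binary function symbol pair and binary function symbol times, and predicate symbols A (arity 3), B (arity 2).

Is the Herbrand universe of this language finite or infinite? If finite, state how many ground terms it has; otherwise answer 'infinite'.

infinite

The signature has at least one function symbol (pair, arity 2) and at least one constant (v).
Iterating pair gives infinitely many distinct ground terms: v, pair(v, v), pair(pair(v, v), pair(v, v)), ...
So the Herbrand universe is infinite.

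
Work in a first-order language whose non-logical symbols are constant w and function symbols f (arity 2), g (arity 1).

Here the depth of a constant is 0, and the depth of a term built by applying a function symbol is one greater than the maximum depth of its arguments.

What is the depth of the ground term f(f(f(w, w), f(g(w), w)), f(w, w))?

depth(f(w, w)) = 1 + max(0, 0) = 1
depth(g(w)) = 1 + depth(w) = 1 + 0 = 1
depth(f(g(w), w)) = 1 + max(1, 0) = 2
depth(f(f(w, w), f(g(w), w))) = 1 + max(1, 2) = 3
depth(f(f(f(w, w), f(g(w), w)), f(w, w))) = 1 + max(3, 1) = 4

4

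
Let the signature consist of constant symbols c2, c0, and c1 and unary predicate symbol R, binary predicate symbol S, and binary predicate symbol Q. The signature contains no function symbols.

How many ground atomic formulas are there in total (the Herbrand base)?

21

With no function symbols, the Herbrand universe is just the 3 constants.
Ground atoms per predicate: R: 3, S: 3^2 = 9, Q: 3^2 = 9.
Herbrand base size = 3 + 9 + 9 = 21.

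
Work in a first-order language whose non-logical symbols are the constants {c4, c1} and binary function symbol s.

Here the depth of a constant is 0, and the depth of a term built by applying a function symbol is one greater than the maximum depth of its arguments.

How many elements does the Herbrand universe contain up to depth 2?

38

Count level by level. With function symbols s/2, the terms of depth ≤ k are the 2 constants together with each function applied to depth-≤(k−1) tuples, so N_k = 2 + N_{k-1}^2.
N_0 = 2
N_1 = 2 + 2^2 = 6
N_2 = 2 + 6^2 = 38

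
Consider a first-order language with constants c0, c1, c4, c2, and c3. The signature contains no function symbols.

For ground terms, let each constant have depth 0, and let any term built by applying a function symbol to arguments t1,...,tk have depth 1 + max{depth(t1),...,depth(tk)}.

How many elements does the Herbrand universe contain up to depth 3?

5

With no function symbols every ground term is a constant, so there are exactly 5 ground terms at every depth bound.
N_0 = 5
N_1 = 5
N_2 = 5
N_3 = 5
Explicitly: c0, c1, c4, c2, c3.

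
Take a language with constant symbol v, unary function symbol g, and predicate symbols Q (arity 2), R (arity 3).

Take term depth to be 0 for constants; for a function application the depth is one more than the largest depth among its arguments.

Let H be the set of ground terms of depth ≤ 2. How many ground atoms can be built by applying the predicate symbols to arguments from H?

First count ground terms of depth ≤ 2.
If N_k denotes the number of depth-≤k ground terms, the 1 constant gives N_0 = 1, and each function symbol of arity r contributes N_{k-1}^r new terms at level k: N_k = 1 + N_{k-1}.
N_0 = 1
N_1 = 1 + 1 = 2
N_2 = 1 + 2 = 3
Explicitly: v, g(v), g(g(v)).
So |H| = 3.
A ground atom is a predicate applied to a tuple of terms from H, so the count is the sum over predicates of |H|^arity:
  Q: 3^2 = 9;  R: 3^3 = 27
Total ground atoms: 9 + 27 = 36.

36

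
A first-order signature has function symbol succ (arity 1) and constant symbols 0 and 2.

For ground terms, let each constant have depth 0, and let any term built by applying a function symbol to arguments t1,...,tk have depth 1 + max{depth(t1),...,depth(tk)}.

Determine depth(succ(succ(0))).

2

depth(succ(0)) = 1 + depth(0) = 1 + 0 = 1
depth(succ(succ(0))) = 1 + depth(succ(0)) = 1 + 1 = 2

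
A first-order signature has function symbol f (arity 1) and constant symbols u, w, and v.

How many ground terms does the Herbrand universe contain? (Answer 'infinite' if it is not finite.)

infinite

The signature has at least one function symbol (f, arity 1) and at least one constant (u).
Iterating f gives infinitely many distinct ground terms: u, f(u), f(f(u)), ...
So the Herbrand universe is infinite.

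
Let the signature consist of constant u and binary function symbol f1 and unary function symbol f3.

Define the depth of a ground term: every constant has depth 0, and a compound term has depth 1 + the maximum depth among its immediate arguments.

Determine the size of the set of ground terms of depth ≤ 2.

Let N_k count ground terms of depth at most k. Each non-constant term of depth ≤ k is some function symbol applied to depth-≤(k−1) arguments, giving N_k = 1 + N_{k-1}^2 + N_{k-1}.
N_0 = 1
N_1 = 1 + 1^2 + 1 = 3
N_2 = 1 + 3^2 + 3 = 13

13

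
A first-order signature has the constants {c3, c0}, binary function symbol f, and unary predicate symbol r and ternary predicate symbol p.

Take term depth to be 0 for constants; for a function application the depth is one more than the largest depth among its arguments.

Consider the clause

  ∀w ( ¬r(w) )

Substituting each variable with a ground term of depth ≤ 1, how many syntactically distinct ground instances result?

6

Ground terms of depth ≤ 1:
  Write N_k for the number of ground terms of depth ≤ k. A term of depth ≤ k is either a constant or a function symbol applied to arguments of depth ≤ k−1, so N_k = 2 + N_{k-1}^2.
  N_0 = 2
  N_1 = 2 + 2^2 = 6
  Explicitly: c3, c0, f(c3, c3), f(c3, c0), f(c0, c3), f(c0, c0).
So there are 6 ground terms available for substitution.
The variable w ranges independently over the available ground terms, and distinct assignments produce distinct instances.
Number of ground instances = 6.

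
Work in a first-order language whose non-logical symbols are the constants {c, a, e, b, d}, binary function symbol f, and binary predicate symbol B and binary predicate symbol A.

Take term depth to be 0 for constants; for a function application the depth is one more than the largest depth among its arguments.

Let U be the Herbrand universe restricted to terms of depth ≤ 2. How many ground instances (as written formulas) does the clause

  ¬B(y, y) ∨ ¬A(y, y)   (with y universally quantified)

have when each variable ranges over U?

Ground terms of depth ≤ 2:
  If N_k denotes the number of depth-≤k ground terms, the 5 constants give N_0 = 5, and each function symbol of arity r contributes N_{k-1}^r new terms at level k: N_k = 5 + N_{k-1}^2.
  N_0 = 5
  N_1 = 5 + 5^2 = 30
  N_2 = 5 + 30^2 = 905
So there are 905 ground terms available for substitution.
The clause has 1 distinct variable (y), which appears in the body. In the free term algebra distinct substitutions yield syntactically distinct ground instances.
Number of ground instances = 905.

905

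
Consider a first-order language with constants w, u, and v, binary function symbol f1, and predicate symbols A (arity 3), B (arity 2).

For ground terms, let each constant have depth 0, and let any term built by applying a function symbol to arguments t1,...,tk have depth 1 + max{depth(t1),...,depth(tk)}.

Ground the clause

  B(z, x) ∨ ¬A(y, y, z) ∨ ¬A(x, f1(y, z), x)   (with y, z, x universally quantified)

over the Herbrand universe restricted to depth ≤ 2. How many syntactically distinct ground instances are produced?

3176523

Ground terms of depth ≤ 2:
  Let N_k = |{terms of depth ≤ k}|. Then N_0 = 3 and N_k = 3 + N_{k-1}^2 for k ≥ 1 (one summand per function symbol, arity giving the exponent).
  N_0 = 3
  N_1 = 3 + 3^2 = 12
  N_2 = 3 + 12^2 = 147
So there are 147 ground terms available for substitution.
Each of y, z, x ranges independently over the available ground terms, and distinct assignments produce distinct instances.
Number of ground instances = 147^3 = 3176523.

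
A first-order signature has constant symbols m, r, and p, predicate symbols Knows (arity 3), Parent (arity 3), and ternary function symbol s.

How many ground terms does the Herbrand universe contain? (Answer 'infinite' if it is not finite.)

infinite

The signature has at least one function symbol (s, arity 3) and at least one constant (m).
Iterating s gives infinitely many distinct ground terms: m, s(m, m, m), s(s(m, m, m), s(m, m, m), s(m, m, m)), ...
So the Herbrand universe is infinite.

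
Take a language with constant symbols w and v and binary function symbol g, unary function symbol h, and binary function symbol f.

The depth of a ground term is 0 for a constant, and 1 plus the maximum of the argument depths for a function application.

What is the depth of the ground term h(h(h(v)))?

3

depth(h(v)) = 1 + depth(v) = 1 + 0 = 1
depth(h(h(v))) = 1 + depth(h(v)) = 1 + 1 = 2
depth(h(h(h(v)))) = 1 + depth(h(h(v))) = 1 + 2 = 3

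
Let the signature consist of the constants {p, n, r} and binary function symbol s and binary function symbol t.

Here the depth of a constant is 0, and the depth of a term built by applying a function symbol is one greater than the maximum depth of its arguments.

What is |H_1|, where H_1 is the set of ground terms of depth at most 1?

If N_k denotes the number of depth-≤k ground terms, the 3 constants give N_0 = 3, and each function symbol of arity r contributes N_{k-1}^r new terms at level k: N_k = 3 + N_{k-1}^2 + N_{k-1}^2.
N_0 = 3
N_1 = 3 + 3^2 + 3^2 = 21

21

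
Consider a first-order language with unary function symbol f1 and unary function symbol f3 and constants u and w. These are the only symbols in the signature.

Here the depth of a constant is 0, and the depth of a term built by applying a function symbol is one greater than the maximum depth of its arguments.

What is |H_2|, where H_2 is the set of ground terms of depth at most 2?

Let N_k count ground terms of depth at most k. Each non-constant term of depth ≤ k is some function symbol applied to depth-≤(k−1) arguments, giving N_k = 2 + N_{k-1} + N_{k-1}.
N_0 = 2
N_1 = 2 + 2 + 2 = 6
N_2 = 2 + 6 + 6 = 14

14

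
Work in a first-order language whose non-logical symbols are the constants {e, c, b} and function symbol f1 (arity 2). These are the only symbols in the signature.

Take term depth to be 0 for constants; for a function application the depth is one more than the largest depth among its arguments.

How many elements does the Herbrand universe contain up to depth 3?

21612

Write N_k for the number of ground terms of depth ≤ k. A term of depth ≤ k is either a constant or a function symbol applied to arguments of depth ≤ k−1, so N_k = 3 + N_{k-1}^2.
N_0 = 3
N_1 = 3 + 3^2 = 12
N_2 = 3 + 12^2 = 147
N_3 = 3 + 147^2 = 21612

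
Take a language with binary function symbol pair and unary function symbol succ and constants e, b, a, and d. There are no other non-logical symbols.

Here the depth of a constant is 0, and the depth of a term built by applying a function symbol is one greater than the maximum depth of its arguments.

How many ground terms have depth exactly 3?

364820

Count level by level. With function symbols pair/2, succ/1, the terms of depth ≤ k are the 4 constants together with each function applied to depth-≤(k−1) tuples, so N_k = 4 + N_{k-1}^2 + N_{k-1}.
N_0 = 4
N_1 = 4 + 4^2 + 4 = 24
N_2 = 4 + 24^2 + 24 = 604
N_3 = 4 + 604^2 + 604 = 365424
Terms of depth exactly 3: N_3 − N_2 = 365424 − 604 = 364820.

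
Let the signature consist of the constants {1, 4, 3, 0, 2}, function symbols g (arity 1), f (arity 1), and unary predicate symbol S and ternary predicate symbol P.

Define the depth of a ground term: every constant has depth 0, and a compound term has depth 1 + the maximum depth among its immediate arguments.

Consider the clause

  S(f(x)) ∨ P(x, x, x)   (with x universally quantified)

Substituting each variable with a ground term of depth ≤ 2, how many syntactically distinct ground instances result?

35

Ground terms of depth ≤ 2:
  If N_k denotes the number of depth-≤k ground terms, the 5 constants give N_0 = 5, and each function symbol of arity r contributes N_{k-1}^r new terms at level k: N_k = 5 + N_{k-1} + N_{k-1}.
  N_0 = 5
  N_1 = 5 + 5 + 5 = 15
  N_2 = 5 + 15 + 15 = 35
So there are 35 ground terms available for substitution.
The clause has 1 distinct variable (x), which appears in the body. In the free term algebra distinct substitutions yield syntactically distinct ground instances.
Number of ground instances = 35.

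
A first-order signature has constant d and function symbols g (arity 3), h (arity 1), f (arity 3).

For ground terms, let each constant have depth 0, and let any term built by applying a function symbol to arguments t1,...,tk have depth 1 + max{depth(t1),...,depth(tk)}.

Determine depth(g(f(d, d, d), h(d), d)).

depth(f(d, d, d)) = 1 + max(0, 0, 0) = 1
depth(h(d)) = 1 + depth(d) = 1 + 0 = 1
depth(g(f(d, d, d), h(d), d)) = 1 + max(1, 1, 0) = 2

2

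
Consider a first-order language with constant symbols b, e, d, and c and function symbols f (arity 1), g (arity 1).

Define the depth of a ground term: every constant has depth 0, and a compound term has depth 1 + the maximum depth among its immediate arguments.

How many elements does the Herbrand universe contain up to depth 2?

28

Count level by level. With function symbols f/1, g/1, the terms of depth ≤ k are the 4 constants together with each function applied to depth-≤(k−1) tuples, so N_k = 4 + N_{k-1} + N_{k-1}.
N_0 = 4
N_1 = 4 + 4 + 4 = 12
N_2 = 4 + 12 + 12 = 28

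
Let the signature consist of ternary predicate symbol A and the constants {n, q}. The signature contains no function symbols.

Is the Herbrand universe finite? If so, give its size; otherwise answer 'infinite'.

There are no function symbols, so every ground term is one of the 2 constants.
The Herbrand universe is {n, q}, which is finite with 2 elements.

2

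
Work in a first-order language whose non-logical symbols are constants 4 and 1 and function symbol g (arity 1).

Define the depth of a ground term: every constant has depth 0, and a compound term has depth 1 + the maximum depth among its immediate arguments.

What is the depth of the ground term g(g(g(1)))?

3

depth(g(1)) = 1 + depth(1) = 1 + 0 = 1
depth(g(g(1))) = 1 + depth(g(1)) = 1 + 1 = 2
depth(g(g(g(1)))) = 1 + depth(g(g(1))) = 1 + 2 = 3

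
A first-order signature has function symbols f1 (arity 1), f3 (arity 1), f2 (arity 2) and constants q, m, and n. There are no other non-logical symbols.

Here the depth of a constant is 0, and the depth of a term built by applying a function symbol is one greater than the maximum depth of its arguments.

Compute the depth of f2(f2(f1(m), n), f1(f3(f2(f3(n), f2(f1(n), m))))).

depth(f1(m)) = 1 + depth(m) = 1 + 0 = 1
depth(f2(f1(m), n)) = 1 + max(1, 0) = 2
depth(f3(n)) = 1 + depth(n) = 1 + 0 = 1
depth(f1(n)) = 1 + depth(n) = 1 + 0 = 1
depth(f2(f1(n), m)) = 1 + max(1, 0) = 2
depth(f2(f3(n), f2(f1(n), m))) = 1 + max(1, 2) = 3
depth(f3(f2(f3(n), f2(f1(n), m)))) = 1 + depth(f2(f3(n), f2(f1(n), m))) = 1 + 3 = 4
depth(f1(f3(f2(f3(n), f2(f1(n), m))))) = 1 + depth(f3(f2(f3(n), f2(f1(n), m)))) = 1 + 4 = 5
depth(f2(f2(f1(m), n), f1(f3(f2(f3(n), f2(f1(n), m)))))) = 1 + max(2, 5) = 6

6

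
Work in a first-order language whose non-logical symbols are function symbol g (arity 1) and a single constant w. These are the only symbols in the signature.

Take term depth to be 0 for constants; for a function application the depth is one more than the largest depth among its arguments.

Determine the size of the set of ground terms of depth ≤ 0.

Count level by level. With function symbols g/1, the terms of depth ≤ k are the 1 constant together with each function applied to depth-≤(k−1) tuples, so N_k = 1 + N_{k-1}.
N_0 = 1

1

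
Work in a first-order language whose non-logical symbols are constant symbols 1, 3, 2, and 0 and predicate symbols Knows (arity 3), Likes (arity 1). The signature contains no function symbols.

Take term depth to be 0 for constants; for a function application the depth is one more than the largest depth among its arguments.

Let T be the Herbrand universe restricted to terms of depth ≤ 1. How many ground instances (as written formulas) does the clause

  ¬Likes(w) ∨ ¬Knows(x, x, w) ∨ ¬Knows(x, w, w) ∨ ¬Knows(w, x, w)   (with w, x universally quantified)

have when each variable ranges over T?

Ground terms of depth ≤ 1:
  With no function symbols every ground term is a constant, so there are exactly 4 ground terms at every depth bound.
  N_0 = 4
  N_1 = 4
  Explicitly: 1, 3, 2, 0.
So there are 4 ground terms available for substitution.
The body mentions every one of the 2 quantified variables; since ground terms form a free algebra, no two substitutions collapse to the same formula.
Number of ground instances = 4^2 = 16.

16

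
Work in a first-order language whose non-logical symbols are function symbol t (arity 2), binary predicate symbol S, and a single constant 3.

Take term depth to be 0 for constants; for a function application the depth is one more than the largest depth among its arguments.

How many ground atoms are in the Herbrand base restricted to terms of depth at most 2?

25

First count ground terms of depth ≤ 2.
Let N_k = |{terms of depth ≤ k}|. Then N_0 = 1 and N_k = 1 + N_{k-1}^2 for k ≥ 1 (one summand per function symbol, arity giving the exponent).
N_0 = 1
N_1 = 1 + 1^2 = 2
N_2 = 1 + 2^2 = 5
So |H| = 5.
Ground atoms are formed by filling each argument slot of a predicate with a term from H, so an r-ary predicate gives |H|^r atoms:
  S: 5^2 = 25
Total ground atoms: 25.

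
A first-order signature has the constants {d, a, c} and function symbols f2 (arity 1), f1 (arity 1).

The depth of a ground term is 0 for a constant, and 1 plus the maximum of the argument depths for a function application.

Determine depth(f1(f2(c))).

2

depth(f2(c)) = 1 + depth(c) = 1 + 0 = 1
depth(f1(f2(c))) = 1 + depth(f2(c)) = 1 + 1 = 2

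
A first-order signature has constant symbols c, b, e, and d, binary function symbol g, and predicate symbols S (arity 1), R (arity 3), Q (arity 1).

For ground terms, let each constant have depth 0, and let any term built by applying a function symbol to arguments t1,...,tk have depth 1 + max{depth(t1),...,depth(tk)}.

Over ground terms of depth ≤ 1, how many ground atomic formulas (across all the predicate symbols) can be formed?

First count ground terms of depth ≤ 1.
Let N_k = |{terms of depth ≤ k}|. Then N_0 = 4 and N_k = 4 + N_{k-1}^2 for k ≥ 1 (one summand per function symbol, arity giving the exponent).
N_0 = 4
N_1 = 4 + 4^2 = 20
So |H| = 20.
Each predicate of arity r yields |H|^r ground atoms (one per choice of an r-tuple from H):
  S: 20;  R: 20^3 = 8000;  Q: 20
Total ground atoms: 20 + 8000 + 20 = 8040.

8040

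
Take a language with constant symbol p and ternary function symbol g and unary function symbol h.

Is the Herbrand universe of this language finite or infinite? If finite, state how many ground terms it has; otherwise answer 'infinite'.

The signature has at least one function symbol (g, arity 3) and at least one constant (p).
Iterating g gives infinitely many distinct ground terms: p, g(p, p, p), g(g(p, p, p), g(p, p, p), g(p, p, p)), ...
So the Herbrand universe is infinite.

infinite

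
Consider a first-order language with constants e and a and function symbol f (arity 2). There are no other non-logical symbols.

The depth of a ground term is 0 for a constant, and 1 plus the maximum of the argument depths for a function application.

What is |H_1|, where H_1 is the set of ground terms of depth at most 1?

6

Let N_k count ground terms of depth at most k. Each non-constant term of depth ≤ k is some function symbol applied to depth-≤(k−1) arguments, giving N_k = 2 + N_{k-1}^2.
N_0 = 2
N_1 = 2 + 2^2 = 6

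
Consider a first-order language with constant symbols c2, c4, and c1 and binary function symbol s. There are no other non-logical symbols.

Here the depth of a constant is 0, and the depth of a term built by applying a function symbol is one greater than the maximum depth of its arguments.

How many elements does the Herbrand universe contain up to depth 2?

147

Let N_k = |{terms of depth ≤ k}|. Then N_0 = 3 and N_k = 3 + N_{k-1}^2 for k ≥ 1 (one summand per function symbol, arity giving the exponent).
N_0 = 3
N_1 = 3 + 3^2 = 12
N_2 = 3 + 12^2 = 147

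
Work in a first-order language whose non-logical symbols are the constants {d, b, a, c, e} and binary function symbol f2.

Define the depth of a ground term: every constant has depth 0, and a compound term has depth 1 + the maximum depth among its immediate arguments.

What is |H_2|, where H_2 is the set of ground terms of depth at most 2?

Count level by level. With function symbols f2/2, the terms of depth ≤ k are the 5 constants together with each function applied to depth-≤(k−1) tuples, so N_k = 5 + N_{k-1}^2.
N_0 = 5
N_1 = 5 + 5^2 = 30
N_2 = 5 + 30^2 = 905

905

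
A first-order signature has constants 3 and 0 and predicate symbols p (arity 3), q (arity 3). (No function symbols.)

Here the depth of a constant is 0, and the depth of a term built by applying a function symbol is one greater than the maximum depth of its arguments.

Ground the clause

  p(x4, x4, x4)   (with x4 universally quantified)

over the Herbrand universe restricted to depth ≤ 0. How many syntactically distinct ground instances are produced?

Ground terms of depth ≤ 0:
  With no function symbols every ground term is a constant, so there are exactly 2 ground terms at every depth bound.
  N_0 = 2
So there are 2 ground terms available for substitution.
The variable x4 ranges independently over the available ground terms, and distinct assignments produce distinct instances.
Number of ground instances = 2.

2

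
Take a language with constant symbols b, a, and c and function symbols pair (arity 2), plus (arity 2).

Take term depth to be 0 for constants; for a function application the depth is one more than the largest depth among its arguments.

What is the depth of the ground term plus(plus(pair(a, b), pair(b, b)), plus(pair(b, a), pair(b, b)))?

depth(pair(a, b)) = 1 + max(0, 0) = 1
depth(pair(b, b)) = 1 + max(0, 0) = 1
depth(plus(pair(a, b), pair(b, b))) = 1 + max(1, 1) = 2
depth(pair(b, a)) = 1 + max(0, 0) = 1
depth(plus(pair(b, a), pair(b, b))) = 1 + max(1, 1) = 2
depth(plus(plus(pair(a, b), pair(b, b)), plus(pair(b, a), pair(b, b)))) = 1 + max(2, 2) = 3

3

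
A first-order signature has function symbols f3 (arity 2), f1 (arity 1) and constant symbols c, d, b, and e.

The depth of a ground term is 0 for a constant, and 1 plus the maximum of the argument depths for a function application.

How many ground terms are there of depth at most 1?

Let N_k = |{terms of depth ≤ k}|. Then N_0 = 4 and N_k = 4 + N_{k-1}^2 + N_{k-1} for k ≥ 1 (one summand per function symbol, arity giving the exponent).
N_0 = 4
N_1 = 4 + 4^2 + 4 = 24

24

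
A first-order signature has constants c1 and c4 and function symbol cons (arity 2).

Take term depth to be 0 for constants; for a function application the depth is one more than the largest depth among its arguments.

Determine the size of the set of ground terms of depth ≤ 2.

38

Write N_k for the number of ground terms of depth ≤ k. A term of depth ≤ k is either a constant or a function symbol applied to arguments of depth ≤ k−1, so N_k = 2 + N_{k-1}^2.
N_0 = 2
N_1 = 2 + 2^2 = 6
N_2 = 2 + 6^2 = 38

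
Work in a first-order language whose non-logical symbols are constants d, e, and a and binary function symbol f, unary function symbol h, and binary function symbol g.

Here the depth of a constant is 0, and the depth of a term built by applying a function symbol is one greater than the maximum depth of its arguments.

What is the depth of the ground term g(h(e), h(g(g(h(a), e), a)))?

depth(h(e)) = 1 + depth(e) = 1 + 0 = 1
depth(h(a)) = 1 + depth(a) = 1 + 0 = 1
depth(g(h(a), e)) = 1 + max(1, 0) = 2
depth(g(g(h(a), e), a)) = 1 + max(2, 0) = 3
depth(h(g(g(h(a), e), a))) = 1 + depth(g(g(h(a), e), a)) = 1 + 3 = 4
depth(g(h(e), h(g(g(h(a), e), a)))) = 1 + max(1, 4) = 5

5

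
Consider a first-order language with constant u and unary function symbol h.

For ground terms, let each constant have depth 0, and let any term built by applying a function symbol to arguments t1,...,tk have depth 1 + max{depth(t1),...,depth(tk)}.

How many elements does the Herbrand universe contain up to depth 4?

5

If N_k denotes the number of depth-≤k ground terms, the 1 constant gives N_0 = 1, and each function symbol of arity r contributes N_{k-1}^r new terms at level k: N_k = 1 + N_{k-1}.
N_0 = 1
N_1 = 1 + 1 = 2
N_2 = 1 + 2 = 3
N_3 = 1 + 3 = 4
N_4 = 1 + 4 = 5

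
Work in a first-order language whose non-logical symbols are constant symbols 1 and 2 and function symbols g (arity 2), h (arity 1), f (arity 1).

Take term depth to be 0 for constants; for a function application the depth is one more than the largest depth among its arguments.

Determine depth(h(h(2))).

depth(h(2)) = 1 + depth(2) = 1 + 0 = 1
depth(h(h(2))) = 1 + depth(h(2)) = 1 + 1 = 2

2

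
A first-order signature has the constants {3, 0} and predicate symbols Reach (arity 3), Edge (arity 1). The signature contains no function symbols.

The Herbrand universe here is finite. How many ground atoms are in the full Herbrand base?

10

With no function symbols, the Herbrand universe is just the 2 constants.
Ground atoms per predicate: Reach: 2^3 = 8, Edge: 2.
Herbrand base size = 8 + 2 = 10.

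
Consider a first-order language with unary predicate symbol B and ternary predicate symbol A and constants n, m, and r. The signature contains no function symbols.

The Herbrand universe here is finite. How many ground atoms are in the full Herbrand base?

With no function symbols, the Herbrand universe is just the 3 constants.
Ground atoms per predicate: B: 3, A: 3^3 = 27.
Herbrand base size = 3 + 27 = 30.

30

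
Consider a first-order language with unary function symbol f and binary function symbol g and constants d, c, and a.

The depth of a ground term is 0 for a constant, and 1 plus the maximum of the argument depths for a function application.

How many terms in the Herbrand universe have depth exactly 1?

Let N_k count ground terms of depth at most k. Each non-constant term of depth ≤ k is some function symbol applied to depth-≤(k−1) arguments, giving N_k = 3 + N_{k-1} + N_{k-1}^2.
N_0 = 3
N_1 = 3 + 3 + 3^2 = 15
Terms of depth exactly 1: N_1 − N_0 = 15 − 3 = 12.

12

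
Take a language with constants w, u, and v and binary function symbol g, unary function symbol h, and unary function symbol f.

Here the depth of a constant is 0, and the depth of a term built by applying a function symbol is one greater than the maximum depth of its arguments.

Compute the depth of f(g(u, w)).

2

depth(g(u, w)) = 1 + max(0, 0) = 1
depth(f(g(u, w))) = 1 + depth(g(u, w)) = 1 + 1 = 2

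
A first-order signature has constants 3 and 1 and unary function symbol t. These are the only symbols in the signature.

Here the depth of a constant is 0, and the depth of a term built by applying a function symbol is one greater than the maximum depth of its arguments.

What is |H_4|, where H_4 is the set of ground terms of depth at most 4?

Let N_k count ground terms of depth at most k. Each non-constant term of depth ≤ k is some function symbol applied to depth-≤(k−1) arguments, giving N_k = 2 + N_{k-1}.
N_0 = 2
N_1 = 2 + 2 = 4
N_2 = 2 + 4 = 6
N_3 = 2 + 6 = 8
N_4 = 2 + 8 = 10

10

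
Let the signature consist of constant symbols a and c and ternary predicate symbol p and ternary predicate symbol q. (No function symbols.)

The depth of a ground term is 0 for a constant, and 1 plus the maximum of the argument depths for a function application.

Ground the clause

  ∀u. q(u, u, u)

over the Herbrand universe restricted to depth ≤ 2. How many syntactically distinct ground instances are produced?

2

Ground terms of depth ≤ 2:
  With no function symbols every ground term is a constant, so there are exactly 2 ground terms at every depth bound.
  N_0 = 2
  N_1 = 2
  N_2 = 2
So there are 2 ground terms available for substitution.
The clause has 1 distinct variable (u), which appears in the body. In the free term algebra distinct substitutions yield syntactically distinct ground instances.
Number of ground instances = 2.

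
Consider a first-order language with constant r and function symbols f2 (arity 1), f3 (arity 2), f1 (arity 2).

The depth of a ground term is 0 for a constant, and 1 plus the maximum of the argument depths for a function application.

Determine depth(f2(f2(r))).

2

depth(f2(r)) = 1 + depth(r) = 1 + 0 = 1
depth(f2(f2(r))) = 1 + depth(f2(r)) = 1 + 1 = 2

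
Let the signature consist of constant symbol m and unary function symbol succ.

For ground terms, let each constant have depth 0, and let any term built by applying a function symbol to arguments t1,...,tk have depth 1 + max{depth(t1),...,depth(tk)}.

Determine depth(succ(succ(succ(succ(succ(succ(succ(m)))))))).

depth(succ(m)) = 1 + depth(m) = 1 + 0 = 1
depth(succ(succ(m))) = 1 + depth(succ(m)) = 1 + 1 = 2
depth(succ(succ(succ(m)))) = 1 + depth(succ(succ(m))) = 1 + 2 = 3
depth(succ(succ(succ(succ(m))))) = 1 + depth(succ(succ(succ(m)))) = 1 + 3 = 4
depth(succ(succ(succ(succ(succ(m)))))) = 1 + depth(succ(succ(succ(succ(m))))) = 1 + 4 = 5
depth(succ(succ(succ(succ(succ(succ(m))))))) = 1 + depth(succ(succ(succ(succ(succ(m)))))) = 1 + 5 = 6
depth(succ(succ(succ(succ(succ(succ(succ(m)))))))) = 1 + depth(succ(succ(succ(succ(succ(succ(m))))))) = 1 + 6 = 7

7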